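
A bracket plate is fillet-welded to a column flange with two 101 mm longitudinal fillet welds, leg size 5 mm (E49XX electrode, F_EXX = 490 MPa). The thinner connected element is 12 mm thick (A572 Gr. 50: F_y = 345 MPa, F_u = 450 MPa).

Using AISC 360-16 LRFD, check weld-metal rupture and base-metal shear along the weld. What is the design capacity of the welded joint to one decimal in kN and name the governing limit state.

157.5 kN (weld metal governs)

Weld metal: throat = 0.707×5 = 3.535 mm, L = 2×101 = 202 mm. φR_n = 0.75 × 0.6 × 490 × 3.535 × 202 = 157.5 kN.
Base metal shear (12 mm plate): yield φR_n = 1.0×0.6×345×12×202 = 501.8 kN; rupture φR_n = 0.75×0.6×450×12×202 = 490.9 kN; take 490.9 kN (rupture).
Governing: min(157.5, 490.9) = 157.5 kN → weld metal.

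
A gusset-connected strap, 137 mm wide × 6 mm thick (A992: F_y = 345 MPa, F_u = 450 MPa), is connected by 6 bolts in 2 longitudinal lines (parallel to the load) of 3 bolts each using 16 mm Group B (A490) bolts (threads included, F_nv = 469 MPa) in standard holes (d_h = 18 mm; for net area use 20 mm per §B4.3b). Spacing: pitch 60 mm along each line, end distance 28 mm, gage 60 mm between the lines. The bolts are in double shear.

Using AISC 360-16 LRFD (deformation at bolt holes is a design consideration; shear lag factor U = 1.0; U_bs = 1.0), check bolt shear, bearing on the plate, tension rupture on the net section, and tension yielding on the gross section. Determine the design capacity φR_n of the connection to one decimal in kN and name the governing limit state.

196.4 kN (net-section rupture governs)

Bolt shear: A_b = π(16)²/4 = 201.06 mm². φR_n = 0.75 × 469 × 201.06 × 6 × 2 = 848.7 kN.
Bearing (6 mm plate, F_u = 450 MPa): end bolts L_c = 28 − 18/2 = 19, R_n = min(1.2×19×6×450, 2.4×16×6×450) = 61.56 kN/bolt; interior L_c = 60 − 18 = 42, R_n = 103.68 kN/bolt. φR_n = 0.75 × (2×61.56 + 4×103.68) = 403.4 kN.
Tension rupture (net): A_n = (137 − 2×20)×6 = 582 mm² (U = 1.0, A_e = A_n). φR_n = 0.75 × 450 × 582 = 196.4 kN.
Tension yield (gross): A_g = 137×6 = 822 mm². φR_n = 0.90 × 345 × 822 = 255.2 kN.
Governing: min(848.7, 403.4, 196.4, 255.2) = 196.4 kN → net-section rupture.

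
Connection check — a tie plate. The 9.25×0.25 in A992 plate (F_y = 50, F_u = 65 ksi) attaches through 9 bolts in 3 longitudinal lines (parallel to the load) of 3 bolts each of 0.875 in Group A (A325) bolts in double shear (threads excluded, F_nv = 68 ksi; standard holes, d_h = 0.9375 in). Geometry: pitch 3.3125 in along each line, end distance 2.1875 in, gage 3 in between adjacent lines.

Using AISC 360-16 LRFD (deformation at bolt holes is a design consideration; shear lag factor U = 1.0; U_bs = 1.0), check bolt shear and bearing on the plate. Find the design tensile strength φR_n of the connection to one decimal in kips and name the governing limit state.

Bolt shear: A_b = π(0.875)²/4 = 0.60132 in². φR_n = 0.75 × 68 × 0.60132 × 9 × 2 = 552.0 kips.
Bearing (0.25 in plate, F_u = 65 ksi): end bolts L_c = 2.1875 − 0.9375/2 = 1.71875, R_n = min(1.2×1.71875×0.25×65, 2.4×0.875×0.25×65) = 33.516 kips/bolt; interior L_c = 3.3125 − 0.9375 = 2.375, R_n = 34.125 kips/bolt. φR_n = 0.75 × (3×33.516 + 6×34.125) = 229.0 kips.
Governing: min(552.0, 229.0) = 229.0 kips → bearing.

229.0 kips (bearing governs)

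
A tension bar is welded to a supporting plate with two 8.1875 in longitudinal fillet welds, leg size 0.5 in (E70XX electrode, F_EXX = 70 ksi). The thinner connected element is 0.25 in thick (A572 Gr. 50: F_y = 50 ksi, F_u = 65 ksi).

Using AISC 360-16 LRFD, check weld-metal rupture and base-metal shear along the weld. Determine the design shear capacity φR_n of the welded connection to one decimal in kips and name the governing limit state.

119.7 kips (base-metal shear governs)

Weld metal: throat = 0.707×0.5 = 0.3535 in, L = 2×8.1875 = 16.375 in. φR_n = 0.75 × 0.6 × 70 × 0.3535 × 16.375 = 182.3 kips.
Base metal shear (0.25 in plate): yield φR_n = 1.0×0.6×50×0.25×16.375 = 122.8 kips; rupture φR_n = 0.75×0.6×65×0.25×16.375 = 119.7 kips; take 119.7 kips (rupture).
Governing: min(182.3, 119.7) = 119.7 kips → base-metal shear.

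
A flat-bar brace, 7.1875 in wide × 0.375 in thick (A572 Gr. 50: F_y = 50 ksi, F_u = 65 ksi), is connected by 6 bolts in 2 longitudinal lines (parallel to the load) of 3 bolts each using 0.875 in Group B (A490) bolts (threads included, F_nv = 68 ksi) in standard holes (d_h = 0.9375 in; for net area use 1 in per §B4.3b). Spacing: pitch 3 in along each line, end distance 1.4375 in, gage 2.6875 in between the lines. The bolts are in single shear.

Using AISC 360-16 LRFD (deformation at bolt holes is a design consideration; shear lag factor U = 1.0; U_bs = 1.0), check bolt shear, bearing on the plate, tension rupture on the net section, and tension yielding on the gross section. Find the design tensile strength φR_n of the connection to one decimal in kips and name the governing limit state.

94.8 kips (net-section rupture governs)

Bolt shear: A_b = π(0.875)²/4 = 0.60132 in². φR_n = 0.75 × 68 × 0.60132 × 6 × 1 = 184.0 kips.
Bearing (0.375 in plate, F_u = 65 ksi): end bolts L_c = 1.4375 − 0.9375/2 = 0.96875, R_n = min(1.2×0.96875×0.375×65, 2.4×0.875×0.375×65) = 28.336 kips/bolt; interior L_c = 3 − 0.9375 = 2.0625, R_n = 51.188 kips/bolt. φR_n = 0.75 × (2×28.336 + 4×51.188) = 196.1 kips.
Tension rupture (net): A_n = (7.1875 − 2×1)×0.375 = 1.9453 in² (U = 1.0, A_e = A_n). φR_n = 0.75 × 65 × 1.9453 = 94.8 kips.
Tension yield (gross): A_g = 7.1875×0.375 = 2.6953 in². φR_n = 0.90 × 50 × 2.6953 = 121.3 kips.
Governing: min(184.0, 196.1, 94.8, 121.3) = 94.8 kips → net-section rupture.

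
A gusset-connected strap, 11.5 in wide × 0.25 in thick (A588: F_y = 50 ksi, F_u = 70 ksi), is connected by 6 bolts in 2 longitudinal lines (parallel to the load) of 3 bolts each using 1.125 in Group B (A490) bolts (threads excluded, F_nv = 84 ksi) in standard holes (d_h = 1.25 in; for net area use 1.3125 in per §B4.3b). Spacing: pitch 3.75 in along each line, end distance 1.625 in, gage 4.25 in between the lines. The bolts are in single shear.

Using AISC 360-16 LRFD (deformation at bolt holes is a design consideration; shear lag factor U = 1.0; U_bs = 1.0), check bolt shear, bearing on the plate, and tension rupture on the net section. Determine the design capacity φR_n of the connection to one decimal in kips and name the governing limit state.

116.5 kips (net-section rupture governs)

Bolt shear: A_b = π(1.125)²/4 = 0.99402 in². φR_n = 0.75 × 84 × 0.99402 × 6 × 1 = 375.7 kips.
Bearing (0.25 in plate, F_u = 70 ksi): end bolts L_c = 1.625 − 1.25/2 = 1, R_n = min(1.2×1×0.25×70, 2.4×1.125×0.25×70) = 21 kips/bolt; interior L_c = 3.75 − 1.25 = 2.5, R_n = 47.25 kips/bolt. φR_n = 0.75 × (2×21 + 4×47.25) = 173.3 kips.
Tension rupture (net): A_n = (11.5 − 2×1.3125)×0.25 = 2.2188 in² (U = 1.0, A_e = A_n). φR_n = 0.75 × 70 × 2.2188 = 116.5 kips.
Governing: min(375.7, 173.3, 116.5) = 116.5 kips → net-section rupture.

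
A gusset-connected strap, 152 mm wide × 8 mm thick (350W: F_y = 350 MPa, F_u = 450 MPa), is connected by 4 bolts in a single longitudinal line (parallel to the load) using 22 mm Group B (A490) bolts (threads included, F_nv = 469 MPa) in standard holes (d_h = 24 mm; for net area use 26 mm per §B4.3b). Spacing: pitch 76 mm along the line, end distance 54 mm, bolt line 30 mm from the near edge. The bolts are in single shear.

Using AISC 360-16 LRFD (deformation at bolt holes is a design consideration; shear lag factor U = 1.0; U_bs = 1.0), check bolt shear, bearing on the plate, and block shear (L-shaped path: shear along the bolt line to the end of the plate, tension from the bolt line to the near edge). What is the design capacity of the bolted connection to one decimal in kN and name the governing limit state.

355.3 kN (block shear governs)

Bolt shear: A_b = π(22)²/4 = 380.13 mm². φR_n = 0.75 × 469 × 380.13 × 4 × 1 = 534.8 kN.
Bearing (8 mm plate, F_u = 450 MPa): end bolts L_c = 54 − 24/2 = 42, R_n = min(1.2×42×8×450, 2.4×22×8×450) = 181.44 kN/bolt; interior L_c = 76 − 24 = 52, R_n = 190.08 kN/bolt. φR_n = 0.75 × (1×181.44 + 3×190.08) = 563.8 kN.
Block shear: shear path 1×[54+3×76] = 1×282 mm, A_gv = 2256, A_nv = 1×(282 − 3.5×26)×8 = 1528 mm²; tension to near edge: (30 − 0.5×26)×8 = 136 mm². R_n = min(0.6×450×1528, 0.6×350×2256) + 1.0×450×136 = min(412.56, 473.76) + 61.2 = 473.76 kN. φR_n = 0.75 × 473.76 = 355.3 kN.
Governing: min(534.8, 563.8, 355.3) = 355.3 kN → block shear.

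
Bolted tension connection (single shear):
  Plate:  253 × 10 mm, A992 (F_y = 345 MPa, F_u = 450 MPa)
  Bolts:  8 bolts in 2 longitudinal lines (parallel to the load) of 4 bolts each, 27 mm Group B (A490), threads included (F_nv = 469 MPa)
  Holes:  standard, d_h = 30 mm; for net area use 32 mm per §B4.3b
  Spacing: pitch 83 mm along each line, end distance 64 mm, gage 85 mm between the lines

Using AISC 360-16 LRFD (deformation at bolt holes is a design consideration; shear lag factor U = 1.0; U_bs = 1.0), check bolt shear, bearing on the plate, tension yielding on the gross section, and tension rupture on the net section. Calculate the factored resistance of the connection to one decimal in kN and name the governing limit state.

637.9 kN (net-section rupture governs)

Bolt shear: A_b = π(27)²/4 = 572.56 mm². φR_n = 0.75 × 469 × 572.56 × 8 × 1 = 1611.2 kN.
Bearing (10 mm plate, F_u = 450 MPa): end bolts L_c = 64 − 30/2 = 49, R_n = min(1.2×49×10×450, 2.4×27×10×450) = 264.6 kN/bolt; interior L_c = 83 − 30 = 53, R_n = 286.2 kN/bolt. φR_n = 0.75 × (2×264.6 + 6×286.2) = 1684.8 kN.
Tension yield (gross): A_g = 253×10 = 2530 mm². φR_n = 0.90 × 345 × 2530 = 785.6 kN.
Tension rupture (net): A_n = (253 − 2×32)×10 = 1890 mm² (U = 1.0, A_e = A_n). φR_n = 0.75 × 450 × 1890 = 637.9 kN.
Governing: min(1611.2, 1684.8, 785.6, 637.9) = 637.9 kN → net-section rupture.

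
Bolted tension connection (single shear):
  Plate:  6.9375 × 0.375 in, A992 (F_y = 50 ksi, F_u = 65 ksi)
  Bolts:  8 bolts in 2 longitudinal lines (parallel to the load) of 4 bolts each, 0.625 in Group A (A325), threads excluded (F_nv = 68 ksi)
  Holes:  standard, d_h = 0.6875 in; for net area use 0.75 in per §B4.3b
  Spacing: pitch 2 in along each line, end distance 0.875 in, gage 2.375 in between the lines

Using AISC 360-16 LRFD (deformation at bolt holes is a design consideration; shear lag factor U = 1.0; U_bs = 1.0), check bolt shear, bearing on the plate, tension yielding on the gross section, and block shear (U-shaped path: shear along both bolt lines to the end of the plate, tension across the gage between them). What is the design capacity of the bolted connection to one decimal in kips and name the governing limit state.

117.1 kips (gross-section yield governs)

Bolt shear: A_b = π(0.625)²/4 = 0.3068 in². φR_n = 0.75 × 68 × 0.3068 × 8 × 1 = 125.2 kips.
Bearing (0.375 in plate, F_u = 65 ksi): end bolts L_c = 0.875 − 0.6875/2 = 0.53125, R_n = min(1.2×0.53125×0.375×65, 2.4×0.625×0.375×65) = 15.539 kips/bolt; interior L_c = 2 − 0.6875 = 1.3125, R_n = 36.563 kips/bolt. φR_n = 0.75 × (2×15.539 + 6×36.563) = 187.8 kips.
Tension yield (gross): A_g = 6.9375×0.375 = 2.6016 in². φR_n = 0.90 × 50 × 2.6016 = 117.1 kips.
Block shear: shear path 2×[0.875+3×2] = 2×6.875 in, A_gv = 5.1563, A_nv = 2×(6.875 − 3.5×0.75)×0.375 = 3.1875 in²; tension across gage: (2.375 − 1×0.75)×0.375 = 0.60938 in². R_n = min(0.6×65×3.1875, 0.6×50×5.1563) + 1.0×65×0.60938 = min(124.31, 154.69) + 39.61 = 163.92 kips. φR_n = 0.75 × 163.92 = 122.9 kips.
Governing: min(125.2, 187.8, 117.1, 122.9) = 117.1 kips → gross-section yield.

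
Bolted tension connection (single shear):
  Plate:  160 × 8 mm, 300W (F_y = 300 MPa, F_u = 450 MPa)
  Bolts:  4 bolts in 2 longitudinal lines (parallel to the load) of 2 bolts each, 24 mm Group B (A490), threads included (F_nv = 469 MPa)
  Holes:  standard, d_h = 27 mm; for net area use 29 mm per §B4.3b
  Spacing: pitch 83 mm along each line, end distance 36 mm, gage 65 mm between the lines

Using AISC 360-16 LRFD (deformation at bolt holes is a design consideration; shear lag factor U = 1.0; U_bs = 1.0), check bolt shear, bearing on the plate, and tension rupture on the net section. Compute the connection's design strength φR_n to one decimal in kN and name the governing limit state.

Bolt shear: A_b = π(24)²/4 = 452.39 mm². φR_n = 0.75 × 469 × 452.39 × 4 × 1 = 636.5 kN.
Bearing (8 mm plate, F_u = 450 MPa): end bolts L_c = 36 − 27/2 = 22.5, R_n = min(1.2×22.5×8×450, 2.4×24×8×450) = 97.2 kN/bolt; interior L_c = 83 − 27 = 56, R_n = 207.36 kN/bolt. φR_n = 0.75 × (2×97.2 + 2×207.36) = 456.8 kN.
Tension rupture (net): A_n = (160 − 2×29)×8 = 816 mm² (U = 1.0, A_e = A_n). φR_n = 0.75 × 450 × 816 = 275.4 kN.
Governing: min(636.5, 456.8, 275.4) = 275.4 kN → net-section rupture.

275.4 kN (net-section rupture governs)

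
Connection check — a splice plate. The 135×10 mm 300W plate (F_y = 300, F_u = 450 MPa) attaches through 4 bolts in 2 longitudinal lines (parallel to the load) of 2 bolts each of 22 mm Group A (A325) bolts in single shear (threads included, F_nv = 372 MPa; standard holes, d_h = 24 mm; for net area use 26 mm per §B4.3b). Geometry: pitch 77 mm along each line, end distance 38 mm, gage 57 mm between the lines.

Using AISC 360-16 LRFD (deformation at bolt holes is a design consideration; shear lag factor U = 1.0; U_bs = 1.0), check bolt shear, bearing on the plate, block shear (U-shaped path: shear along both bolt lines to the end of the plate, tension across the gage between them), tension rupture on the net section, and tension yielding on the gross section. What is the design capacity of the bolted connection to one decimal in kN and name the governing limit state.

Bolt shear: A_b = π(22)²/4 = 380.13 mm². φR_n = 0.75 × 372 × 380.13 × 4 × 1 = 424.2 kN.
Bearing (10 mm plate, F_u = 450 MPa): end bolts L_c = 38 − 24/2 = 26, R_n = min(1.2×26×10×450, 2.4×22×10×450) = 140.4 kN/bolt; interior L_c = 77 − 24 = 53, R_n = 237.6 kN/bolt. φR_n = 0.75 × (2×140.4 + 2×237.6) = 567.0 kN.
Block shear: shear path 2×[38+1×77] = 2×115 mm, A_gv = 2300, A_nv = 2×(115 − 1.5×26)×10 = 1520 mm²; tension across gage: (57 − 1×26)×10 = 310 mm². R_n = min(0.6×450×1520, 0.6×300×2300) + 1.0×450×310 = min(410.4, 414) + 139.5 = 549.9 kN. φR_n = 0.75 × 549.9 = 412.4 kN.
Tension rupture (net): A_n = (135 − 2×26)×10 = 830 mm² (U = 1.0, A_e = A_n). φR_n = 0.75 × 450 × 830 = 280.1 kN.
Tension yield (gross): A_g = 135×10 = 1350 mm². φR_n = 0.90 × 300 × 1350 = 364.5 kN.
Governing: min(424.2, 567.0, 412.4, 280.1, 364.5) = 280.1 kN → net-section rupture.

280.1 kN (net-section rupture governs)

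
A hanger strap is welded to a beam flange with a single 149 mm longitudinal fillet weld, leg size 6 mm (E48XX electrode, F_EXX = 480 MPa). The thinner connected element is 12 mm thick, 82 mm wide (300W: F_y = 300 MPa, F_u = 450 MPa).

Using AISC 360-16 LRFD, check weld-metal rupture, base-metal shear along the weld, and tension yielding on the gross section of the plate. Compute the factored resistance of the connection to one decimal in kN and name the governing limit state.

136.5 kN (weld metal governs)

Weld metal: throat = 0.707×6 = 4.242 mm, L = 149 mm. φR_n = 0.75 × 0.6 × 480 × 4.242 × 149 = 136.5 kN.
Base metal shear (12 mm plate): yield φR_n = 1.0×0.6×300×12×149 = 321.8 kN; rupture φR_n = 0.75×0.6×450×12×149 = 362.1 kN; take 321.8 kN (yield).
Tension yield (gross): A_g = 82×12 = 984 mm². φR_n = 0.90 × 300 × 984 = 265.7 kN.
Governing: min(136.5, 321.8, 265.7) = 136.5 kN → weld metal.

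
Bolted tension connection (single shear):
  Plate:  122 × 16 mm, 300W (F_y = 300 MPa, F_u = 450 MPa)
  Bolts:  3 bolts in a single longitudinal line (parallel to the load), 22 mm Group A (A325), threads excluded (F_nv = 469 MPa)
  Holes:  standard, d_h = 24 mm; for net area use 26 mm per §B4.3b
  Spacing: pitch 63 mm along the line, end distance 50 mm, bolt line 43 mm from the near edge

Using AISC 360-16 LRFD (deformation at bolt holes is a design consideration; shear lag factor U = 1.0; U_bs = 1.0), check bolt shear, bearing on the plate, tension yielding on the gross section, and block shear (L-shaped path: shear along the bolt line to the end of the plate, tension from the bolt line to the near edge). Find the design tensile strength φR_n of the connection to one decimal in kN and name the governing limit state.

Bolt shear: A_b = π(22)²/4 = 380.13 mm². φR_n = 0.75 × 469 × 380.13 × 3 × 1 = 401.1 kN.
Bearing (16 mm plate, F_u = 450 MPa): end bolts L_c = 50 − 24/2 = 38, R_n = min(1.2×38×16×450, 2.4×22×16×450) = 328.32 kN/bolt; interior L_c = 63 − 24 = 39, R_n = 336.96 kN/bolt. φR_n = 0.75 × (1×328.32 + 2×336.96) = 751.7 kN.
Tension yield (gross): A_g = 122×16 = 1952 mm². φR_n = 0.90 × 300 × 1952 = 527.0 kN.
Block shear: shear path 1×[50+2×63] = 1×176 mm, A_gv = 2816, A_nv = 1×(176 − 2.5×26)×16 = 1776 mm²; tension to near edge: (43 − 0.5×26)×16 = 480 mm². R_n = min(0.6×450×1776, 0.6×300×2816) + 1.0×450×480 = min(479.52, 506.88) + 216 = 695.52 kN. φR_n = 0.75 × 695.52 = 521.6 kN.
Governing: min(401.1, 751.7, 527.0, 521.6) = 401.1 kN → bolt shear.

401.1 kN (bolt shear governs)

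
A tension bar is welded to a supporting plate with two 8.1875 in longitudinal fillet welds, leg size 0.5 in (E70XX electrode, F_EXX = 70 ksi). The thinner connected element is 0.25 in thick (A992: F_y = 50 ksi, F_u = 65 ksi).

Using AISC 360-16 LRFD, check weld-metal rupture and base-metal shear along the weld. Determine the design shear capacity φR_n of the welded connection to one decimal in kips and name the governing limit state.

Weld metal: throat = 0.707×0.5 = 0.3535 in, L = 2×8.1875 = 16.375 in. φR_n = 0.75 × 0.6 × 70 × 0.3535 × 16.375 = 182.3 kips.
Base metal shear (0.25 in plate): yield φR_n = 1.0×0.6×50×0.25×16.375 = 122.8 kips; rupture φR_n = 0.75×0.6×65×0.25×16.375 = 119.7 kips; take 119.7 kips (rupture).
Governing: min(182.3, 119.7) = 119.7 kips → base-metal shear.

119.7 kips (base-metal shear governs)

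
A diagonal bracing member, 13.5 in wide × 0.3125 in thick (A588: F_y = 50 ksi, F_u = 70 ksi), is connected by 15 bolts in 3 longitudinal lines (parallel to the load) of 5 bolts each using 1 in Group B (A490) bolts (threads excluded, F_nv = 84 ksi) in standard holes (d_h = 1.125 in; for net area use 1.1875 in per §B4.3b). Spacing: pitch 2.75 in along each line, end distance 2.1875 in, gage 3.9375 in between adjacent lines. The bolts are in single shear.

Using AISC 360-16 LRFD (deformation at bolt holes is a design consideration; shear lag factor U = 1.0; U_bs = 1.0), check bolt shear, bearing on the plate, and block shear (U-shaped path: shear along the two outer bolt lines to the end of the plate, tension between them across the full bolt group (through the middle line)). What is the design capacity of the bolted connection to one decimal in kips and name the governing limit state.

244.7 kips (block shear governs)

Bolt shear: A_b = π(1)²/4 = 0.7854 in². φR_n = 0.75 × 84 × 0.7854 × 15 × 1 = 742.2 kips.
Bearing (0.3125 in plate, F_u = 70 ksi): end bolts L_c = 2.1875 − 1.125/2 = 1.625, R_n = min(1.2×1.625×0.3125×70, 2.4×1×0.3125×70) = 42.656 kips/bolt; interior L_c = 2.75 − 1.125 = 1.625, R_n = 42.656 kips/bolt. φR_n = 0.75 × (3×42.656 + 12×42.656) = 479.9 kips.
Block shear: shear path 2×[2.1875+4×2.75] = 2×13.1875 in, A_gv = 8.2422, A_nv = 2×(13.1875 − 4.5×1.1875)×0.3125 = 4.9023 in²; tension across gage: (7.875 − 2×1.1875)×0.3125 = 1.7188 in². R_n = min(0.6×70×4.9023, 0.6×50×8.2422) + 1.0×70×1.7188 = min(205.9, 247.27) + 120.32 = 326.22 kips. φR_n = 0.75 × 326.22 = 244.7 kips.
Governing: min(742.2, 479.9, 244.7) = 244.7 kips → block shear.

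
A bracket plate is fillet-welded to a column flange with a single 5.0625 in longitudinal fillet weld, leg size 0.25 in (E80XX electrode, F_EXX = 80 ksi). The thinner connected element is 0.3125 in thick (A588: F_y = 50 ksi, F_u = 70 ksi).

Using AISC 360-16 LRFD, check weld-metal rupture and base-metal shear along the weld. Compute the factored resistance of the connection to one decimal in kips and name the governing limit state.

32.2 kips (weld metal governs)

Weld metal: throat = 0.707×0.25 = 0.17675 in, L = 5.0625 in. φR_n = 0.75 × 0.6 × 80 × 0.17675 × 5.0625 = 32.2 kips.
Base metal shear (0.3125 in plate): yield φR_n = 1.0×0.6×50×0.3125×5.0625 = 47.5 kips; rupture φR_n = 0.75×0.6×70×0.3125×5.0625 = 49.8 kips; take 47.5 kips (yield).
Governing: min(32.2, 47.5) = 32.2 kips → weld metal.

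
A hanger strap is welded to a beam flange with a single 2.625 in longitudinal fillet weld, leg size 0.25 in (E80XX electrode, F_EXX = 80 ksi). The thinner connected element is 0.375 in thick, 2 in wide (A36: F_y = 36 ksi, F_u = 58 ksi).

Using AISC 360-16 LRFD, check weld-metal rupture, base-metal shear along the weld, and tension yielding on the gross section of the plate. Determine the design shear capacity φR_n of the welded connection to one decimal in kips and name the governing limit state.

16.7 kips (weld metal governs)

Weld metal: throat = 0.707×0.25 = 0.17675 in, L = 2.625 in. φR_n = 0.75 × 0.6 × 80 × 0.17675 × 2.625 = 16.7 kips.
Base metal shear (0.375 in plate): yield φR_n = 1.0×0.6×36×0.375×2.625 = 21.3 kips; rupture φR_n = 0.75×0.6×58×0.375×2.625 = 25.7 kips; take 21.3 kips (yield).
Tension yield (gross): A_g = 2×0.375 = 0.75 in². φR_n = 0.90 × 36 × 0.75 = 24.3 kips.
Governing: min(16.7, 21.3, 24.3) = 16.7 kips → weld metal.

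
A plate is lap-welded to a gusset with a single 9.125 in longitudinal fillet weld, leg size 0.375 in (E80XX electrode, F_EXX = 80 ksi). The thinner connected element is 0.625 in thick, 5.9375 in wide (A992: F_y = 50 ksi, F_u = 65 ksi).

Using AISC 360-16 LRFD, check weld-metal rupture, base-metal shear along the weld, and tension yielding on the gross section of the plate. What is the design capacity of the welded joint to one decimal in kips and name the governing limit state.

Weld metal: throat = 0.707×0.375 = 0.26513 in, L = 9.125 in. φR_n = 0.75 × 0.6 × 80 × 0.26513 × 9.125 = 87.1 kips.
Base metal shear (0.625 in plate): yield φR_n = 1.0×0.6×50×0.625×9.125 = 171.1 kips; rupture φR_n = 0.75×0.6×65×0.625×9.125 = 166.8 kips; take 166.8 kips (rupture).
Tension yield (gross): A_g = 5.9375×0.625 = 3.7109 in². φR_n = 0.90 × 50 × 3.7109 = 167.0 kips.
Governing: min(87.1, 166.8, 167.0) = 87.1 kips → weld metal.

87.1 kips (weld metal governs)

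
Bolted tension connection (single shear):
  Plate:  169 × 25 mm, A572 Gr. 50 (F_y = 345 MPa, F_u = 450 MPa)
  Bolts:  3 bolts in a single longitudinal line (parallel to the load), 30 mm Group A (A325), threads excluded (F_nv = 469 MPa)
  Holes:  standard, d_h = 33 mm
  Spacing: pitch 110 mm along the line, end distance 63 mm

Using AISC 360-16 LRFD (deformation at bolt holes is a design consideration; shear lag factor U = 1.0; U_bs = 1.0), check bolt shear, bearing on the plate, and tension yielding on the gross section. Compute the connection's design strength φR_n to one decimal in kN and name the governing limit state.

Bolt shear: A_b = π(30)²/4 = 706.86 mm². φR_n = 0.75 × 469 × 706.86 × 3 × 1 = 745.9 kN.
Bearing (25 mm plate, F_u = 450 MPa): end bolts L_c = 63 − 33/2 = 46.5, R_n = min(1.2×46.5×25×450, 2.4×30×25×450) = 627.75 kN/bolt; interior L_c = 110 − 33 = 77, R_n = 810 kN/bolt. φR_n = 0.75 × (1×627.75 + 2×810) = 1685.8 kN.
Tension yield (gross): A_g = 169×25 = 4225 mm². φR_n = 0.90 × 345 × 4225 = 1311.9 kN.
Governing: min(745.9, 1685.8, 1311.9) = 745.9 kN → bolt shear.

745.9 kN (bolt shear governs)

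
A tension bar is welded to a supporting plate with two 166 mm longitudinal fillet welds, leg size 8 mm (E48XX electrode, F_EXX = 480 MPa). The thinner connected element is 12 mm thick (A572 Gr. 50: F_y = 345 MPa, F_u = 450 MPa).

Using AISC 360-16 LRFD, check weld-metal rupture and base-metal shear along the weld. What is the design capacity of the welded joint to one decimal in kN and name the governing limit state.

405.6 kN (weld metal governs)

Weld metal: throat = 0.707×8 = 5.656 mm, L = 2×166 = 332 mm. φR_n = 0.75 × 0.6 × 480 × 5.656 × 332 = 405.6 kN.
Base metal shear (12 mm plate): yield φR_n = 1.0×0.6×345×12×332 = 824.7 kN; rupture φR_n = 0.75×0.6×450×12×332 = 806.8 kN; take 806.8 kN (rupture).
Governing: min(405.6, 806.8) = 405.6 kN → weld metal.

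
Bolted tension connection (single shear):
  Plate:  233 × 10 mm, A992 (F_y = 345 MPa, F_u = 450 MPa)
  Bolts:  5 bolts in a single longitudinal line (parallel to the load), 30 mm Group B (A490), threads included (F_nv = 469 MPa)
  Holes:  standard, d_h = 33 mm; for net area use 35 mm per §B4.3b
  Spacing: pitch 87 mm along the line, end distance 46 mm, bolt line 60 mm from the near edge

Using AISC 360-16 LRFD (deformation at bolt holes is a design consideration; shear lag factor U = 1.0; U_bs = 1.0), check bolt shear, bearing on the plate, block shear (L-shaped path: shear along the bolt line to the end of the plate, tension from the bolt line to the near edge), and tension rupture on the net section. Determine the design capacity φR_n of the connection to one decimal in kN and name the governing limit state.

Bolt shear: A_b = π(30)²/4 = 706.86 mm². φR_n = 0.75 × 469 × 706.86 × 5 × 1 = 1243.2 kN.
Bearing (10 mm plate, F_u = 450 MPa): end bolts L_c = 46 − 33/2 = 29.5, R_n = min(1.2×29.5×10×450, 2.4×30×10×450) = 159.3 kN/bolt; interior L_c = 87 − 33 = 54, R_n = 291.6 kN/bolt. φR_n = 0.75 × (1×159.3 + 4×291.6) = 994.3 kN.
Block shear: shear path 1×[46+4×87] = 1×394 mm, A_gv = 3940, A_nv = 1×(394 − 4.5×35)×10 = 2365 mm²; tension to near edge: (60 − 0.5×35)×10 = 425 mm². R_n = min(0.6×450×2365, 0.6×345×3940) + 1.0×450×425 = min(638.55, 815.58) + 191.25 = 829.8 kN. φR_n = 0.75 × 829.8 = 622.4 kN.
Tension rupture (net): A_n = (233 − 1×35)×10 = 1980 mm² (U = 1.0, A_e = A_n). φR_n = 0.75 × 450 × 1980 = 668.3 kN.
Governing: min(1243.2, 994.3, 622.4, 668.3) = 622.4 kN → block shear.

622.4 kN (block shear governs)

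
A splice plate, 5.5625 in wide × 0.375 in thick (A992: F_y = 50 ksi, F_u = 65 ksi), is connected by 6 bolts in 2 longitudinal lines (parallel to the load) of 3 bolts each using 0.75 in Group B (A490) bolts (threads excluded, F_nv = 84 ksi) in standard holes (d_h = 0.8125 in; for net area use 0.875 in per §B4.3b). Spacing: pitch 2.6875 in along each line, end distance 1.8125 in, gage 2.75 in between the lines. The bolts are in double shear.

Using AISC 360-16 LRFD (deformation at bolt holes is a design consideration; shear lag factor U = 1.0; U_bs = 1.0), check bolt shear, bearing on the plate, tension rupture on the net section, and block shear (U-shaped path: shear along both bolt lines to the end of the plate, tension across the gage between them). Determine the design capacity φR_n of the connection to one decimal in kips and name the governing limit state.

Bolt shear: A_b = π(0.75)²/4 = 0.44179 in². φR_n = 0.75 × 84 × 0.44179 × 6 × 2 = 334.0 kips.
Bearing (0.375 in plate, F_u = 65 ksi): end bolts L_c = 1.8125 − 0.8125/2 = 1.40625, R_n = min(1.2×1.40625×0.375×65, 2.4×0.75×0.375×65) = 41.133 kips/bolt; interior L_c = 2.6875 − 0.8125 = 1.875, R_n = 43.875 kips/bolt. φR_n = 0.75 × (2×41.133 + 4×43.875) = 193.3 kips.
Tension rupture (net): A_n = (5.5625 − 2×0.875)×0.375 = 1.4297 in² (U = 1.0, A_e = A_n). φR_n = 0.75 × 65 × 1.4297 = 69.7 kips.
Block shear: shear path 2×[1.8125+2×2.6875] = 2×7.1875 in, A_gv = 5.3906, A_nv = 2×(7.1875 − 2.5×0.875)×0.375 = 3.75 in²; tension across gage: (2.75 − 1×0.875)×0.375 = 0.70313 in². R_n = min(0.6×65×3.75, 0.6×50×5.3906) + 1.0×65×0.70313 = min(146.25, 161.72) + 45.703 = 191.95 kips. φR_n = 0.75 × 191.95 = 144.0 kips.
Governing: min(334.0, 193.3, 69.7, 144.0) = 69.7 kips → net-section rupture.

69.7 kips (net-section rupture governs)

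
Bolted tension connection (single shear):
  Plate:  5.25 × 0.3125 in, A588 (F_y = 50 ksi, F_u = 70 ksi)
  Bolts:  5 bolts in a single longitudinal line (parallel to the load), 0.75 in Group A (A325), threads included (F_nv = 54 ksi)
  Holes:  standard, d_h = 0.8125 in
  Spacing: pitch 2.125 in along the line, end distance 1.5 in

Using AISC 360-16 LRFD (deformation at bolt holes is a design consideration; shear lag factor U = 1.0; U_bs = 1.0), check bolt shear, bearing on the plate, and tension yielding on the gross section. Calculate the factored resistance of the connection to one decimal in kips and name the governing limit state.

Bolt shear: A_b = π(0.75)²/4 = 0.44179 in². φR_n = 0.75 × 54 × 0.44179 × 5 × 1 = 89.5 kips.
Bearing (0.3125 in plate, F_u = 70 ksi): end bolts L_c = 1.5 − 0.8125/2 = 1.09375, R_n = min(1.2×1.09375×0.3125×70, 2.4×0.75×0.3125×70) = 28.711 kips/bolt; interior L_c = 2.125 − 0.8125 = 1.3125, R_n = 34.453 kips/bolt. φR_n = 0.75 × (1×28.711 + 4×34.453) = 124.9 kips.
Tension yield (gross): A_g = 5.25×0.3125 = 1.6406 in². φR_n = 0.90 × 50 × 1.6406 = 73.8 kips.
Governing: min(89.5, 124.9, 73.8) = 73.8 kips → gross-section yield.

73.8 kips (gross-section yield governs)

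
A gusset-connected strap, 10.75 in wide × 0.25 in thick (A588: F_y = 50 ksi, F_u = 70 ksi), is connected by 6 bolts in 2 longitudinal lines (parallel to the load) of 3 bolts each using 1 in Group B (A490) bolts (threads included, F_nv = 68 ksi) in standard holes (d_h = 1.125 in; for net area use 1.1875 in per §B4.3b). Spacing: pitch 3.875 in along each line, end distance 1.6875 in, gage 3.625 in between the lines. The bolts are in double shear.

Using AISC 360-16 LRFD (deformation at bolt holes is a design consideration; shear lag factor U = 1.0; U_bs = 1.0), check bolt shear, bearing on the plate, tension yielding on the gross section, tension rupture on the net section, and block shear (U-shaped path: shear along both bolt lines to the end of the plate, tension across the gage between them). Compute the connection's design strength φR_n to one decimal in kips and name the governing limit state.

109.9 kips (net-section rupture governs)

Bolt shear: A_b = π(1)²/4 = 0.7854 in². φR_n = 0.75 × 68 × 0.7854 × 6 × 2 = 480.7 kips.
Bearing (0.25 in plate, F_u = 70 ksi): end bolts L_c = 1.6875 − 1.125/2 = 1.125, R_n = min(1.2×1.125×0.25×70, 2.4×1×0.25×70) = 23.625 kips/bolt; interior L_c = 3.875 − 1.125 = 2.75, R_n = 42 kips/bolt. φR_n = 0.75 × (2×23.625 + 4×42) = 161.4 kips.
Tension yield (gross): A_g = 10.75×0.25 = 2.6875 in². φR_n = 0.90 × 50 × 2.6875 = 120.9 kips.
Tension rupture (net): A_n = (10.75 − 2×1.1875)×0.25 = 2.0938 in² (U = 1.0, A_e = A_n). φR_n = 0.75 × 70 × 2.0938 = 109.9 kips.
Block shear: shear path 2×[1.6875+2×3.875] = 2×9.4375 in, A_gv = 4.7188, A_nv = 2×(9.4375 − 2.5×1.1875)×0.25 = 3.2344 in²; tension across gage: (3.625 − 1×1.1875)×0.25 = 0.60938 in². R_n = min(0.6×70×3.2344, 0.6×50×4.7188) + 1.0×70×0.60938 = min(135.84, 141.56) + 42.657 = 178.5 kips. φR_n = 0.75 × 178.5 = 133.9 kips.
Governing: min(480.7, 161.4, 120.9, 109.9, 133.9) = 109.9 kips → net-section rupture.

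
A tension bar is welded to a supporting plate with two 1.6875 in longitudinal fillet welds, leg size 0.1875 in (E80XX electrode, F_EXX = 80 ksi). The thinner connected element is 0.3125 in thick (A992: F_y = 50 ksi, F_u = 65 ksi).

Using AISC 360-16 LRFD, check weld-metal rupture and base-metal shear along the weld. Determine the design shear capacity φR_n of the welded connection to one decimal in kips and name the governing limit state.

16.1 kips (weld metal governs)

Weld metal: throat = 0.707×0.1875 = 0.13256 in, L = 2×1.6875 = 3.375 in. φR_n = 0.75 × 0.6 × 80 × 0.13256 × 3.375 = 16.1 kips.
Base metal shear (0.3125 in plate): yield φR_n = 1.0×0.6×50×0.3125×3.375 = 31.6 kips; rupture φR_n = 0.75×0.6×65×0.3125×3.375 = 30.8 kips; take 30.8 kips (rupture).
Governing: min(16.1, 30.8) = 16.1 kips → weld metal.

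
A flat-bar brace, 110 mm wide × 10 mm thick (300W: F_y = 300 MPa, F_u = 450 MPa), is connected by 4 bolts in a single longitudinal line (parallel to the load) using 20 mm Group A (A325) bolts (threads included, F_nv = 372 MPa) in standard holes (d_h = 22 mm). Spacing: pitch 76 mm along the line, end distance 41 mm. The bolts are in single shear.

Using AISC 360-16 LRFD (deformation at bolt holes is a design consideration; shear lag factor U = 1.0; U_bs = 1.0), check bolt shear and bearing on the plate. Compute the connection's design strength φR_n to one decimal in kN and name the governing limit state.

350.6 kN (bolt shear governs)

Bolt shear: A_b = π(20)²/4 = 314.16 mm². φR_n = 0.75 × 372 × 314.16 × 4 × 1 = 350.6 kN.
Bearing (10 mm plate, F_u = 450 MPa): end bolts L_c = 41 − 22/2 = 30, R_n = min(1.2×30×10×450, 2.4×20×10×450) = 162 kN/bolt; interior L_c = 76 − 22 = 54, R_n = 216 kN/bolt. φR_n = 0.75 × (1×162 + 3×216) = 607.5 kN.
Governing: min(350.6, 607.5) = 350.6 kN → bolt shear.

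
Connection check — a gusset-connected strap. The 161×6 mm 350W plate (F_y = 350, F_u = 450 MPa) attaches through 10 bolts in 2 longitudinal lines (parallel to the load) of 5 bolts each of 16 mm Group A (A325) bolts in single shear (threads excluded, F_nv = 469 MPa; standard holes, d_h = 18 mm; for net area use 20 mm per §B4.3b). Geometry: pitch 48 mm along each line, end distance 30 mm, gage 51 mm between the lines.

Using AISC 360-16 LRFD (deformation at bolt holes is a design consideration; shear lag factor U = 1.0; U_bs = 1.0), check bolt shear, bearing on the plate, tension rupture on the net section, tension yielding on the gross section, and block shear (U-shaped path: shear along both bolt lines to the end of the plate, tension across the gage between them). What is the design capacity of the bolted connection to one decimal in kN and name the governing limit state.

245.0 kN (net-section rupture governs)

Bolt shear: A_b = π(16)²/4 = 201.06 mm². φR_n = 0.75 × 469 × 201.06 × 10 × 1 = 707.2 kN.
Bearing (6 mm plate, F_u = 450 MPa): end bolts L_c = 30 − 18/2 = 21, R_n = min(1.2×21×6×450, 2.4×16×6×450) = 68.04 kN/bolt; interior L_c = 48 − 18 = 30, R_n = 97.2 kN/bolt. φR_n = 0.75 × (2×68.04 + 8×97.2) = 685.3 kN.
Tension rupture (net): A_n = (161 − 2×20)×6 = 726 mm² (U = 1.0, A_e = A_n). φR_n = 0.75 × 450 × 726 = 245.0 kN.
Tension yield (gross): A_g = 161×6 = 966 mm². φR_n = 0.90 × 350 × 966 = 304.3 kN.
Block shear: shear path 2×[30+4×48] = 2×222 mm, A_gv = 2664, A_nv = 2×(222 − 4.5×20)×6 = 1584 mm²; tension across gage: (51 − 1×20)×6 = 186 mm². R_n = min(0.6×450×1584, 0.6×350×2664) + 1.0×450×186 = min(427.68, 559.44) + 83.7 = 511.38 kN. φR_n = 0.75 × 511.38 = 383.5 kN.
Governing: min(707.2, 685.3, 245.0, 304.3, 383.5) = 245.0 kN → net-section rupture.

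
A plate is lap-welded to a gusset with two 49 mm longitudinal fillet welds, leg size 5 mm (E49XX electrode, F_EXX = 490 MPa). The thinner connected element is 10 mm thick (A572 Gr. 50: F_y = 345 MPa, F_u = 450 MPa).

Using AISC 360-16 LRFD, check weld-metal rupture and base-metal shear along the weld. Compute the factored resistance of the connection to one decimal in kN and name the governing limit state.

76.4 kN (weld metal governs)

Weld metal: throat = 0.707×5 = 3.535 mm, L = 2×49 = 98 mm. φR_n = 0.75 × 0.6 × 490 × 3.535 × 98 = 76.4 kN.
Base metal shear (10 mm plate): yield φR_n = 1.0×0.6×345×10×98 = 202.9 kN; rupture φR_n = 0.75×0.6×450×10×98 = 198.5 kN; take 198.5 kN (rupture).
Governing: min(76.4, 198.5) = 76.4 kN → weld metal.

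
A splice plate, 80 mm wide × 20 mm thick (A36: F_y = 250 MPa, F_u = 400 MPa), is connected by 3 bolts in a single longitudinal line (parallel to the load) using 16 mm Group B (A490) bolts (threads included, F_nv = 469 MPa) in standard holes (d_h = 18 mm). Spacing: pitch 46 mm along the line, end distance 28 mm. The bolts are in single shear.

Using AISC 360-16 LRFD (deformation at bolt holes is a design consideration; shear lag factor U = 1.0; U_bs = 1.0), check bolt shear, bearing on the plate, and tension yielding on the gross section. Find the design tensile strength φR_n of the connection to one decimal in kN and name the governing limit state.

Bolt shear: A_b = π(16)²/4 = 201.06 mm². φR_n = 0.75 × 469 × 201.06 × 3 × 1 = 212.2 kN.
Bearing (20 mm plate, F_u = 400 MPa): end bolts L_c = 28 − 18/2 = 19, R_n = min(1.2×19×20×400, 2.4×16×20×400) = 182.4 kN/bolt; interior L_c = 46 − 18 = 28, R_n = 268.8 kN/bolt. φR_n = 0.75 × (1×182.4 + 2×268.8) = 540.0 kN.
Tension yield (gross): A_g = 80×20 = 1600 mm². φR_n = 0.90 × 250 × 1600 = 360.0 kN.
Governing: min(212.2, 540.0, 360.0) = 212.2 kN → bolt shear.

212.2 kN (bolt shear governs)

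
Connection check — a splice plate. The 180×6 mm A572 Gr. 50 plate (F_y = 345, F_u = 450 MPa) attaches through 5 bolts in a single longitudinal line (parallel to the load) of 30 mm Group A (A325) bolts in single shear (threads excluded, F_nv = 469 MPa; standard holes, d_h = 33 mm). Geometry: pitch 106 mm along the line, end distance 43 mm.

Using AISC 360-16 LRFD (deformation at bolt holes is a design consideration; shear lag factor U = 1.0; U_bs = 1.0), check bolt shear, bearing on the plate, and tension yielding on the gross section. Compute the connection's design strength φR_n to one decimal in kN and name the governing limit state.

335.3 kN (gross-section yield governs)

Bolt shear: A_b = π(30)²/4 = 706.86 mm². φR_n = 0.75 × 469 × 706.86 × 5 × 1 = 1243.2 kN.
Bearing (6 mm plate, F_u = 450 MPa): end bolts L_c = 43 − 33/2 = 26.5, R_n = min(1.2×26.5×6×450, 2.4×30×6×450) = 85.86 kN/bolt; interior L_c = 106 − 33 = 73, R_n = 194.4 kN/bolt. φR_n = 0.75 × (1×85.86 + 4×194.4) = 647.6 kN.
Tension yield (gross): A_g = 180×6 = 1080 mm². φR_n = 0.90 × 345 × 1080 = 335.3 kN.
Governing: min(1243.2, 647.6, 335.3) = 335.3 kN → gross-section yield.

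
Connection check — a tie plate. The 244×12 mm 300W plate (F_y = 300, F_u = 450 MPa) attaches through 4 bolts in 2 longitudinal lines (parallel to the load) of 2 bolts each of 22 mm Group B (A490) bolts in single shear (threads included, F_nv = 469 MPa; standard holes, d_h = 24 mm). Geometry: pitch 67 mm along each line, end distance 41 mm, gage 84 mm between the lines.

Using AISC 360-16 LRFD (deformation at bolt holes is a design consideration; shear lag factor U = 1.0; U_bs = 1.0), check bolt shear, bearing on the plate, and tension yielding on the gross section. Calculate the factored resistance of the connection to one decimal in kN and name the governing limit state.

534.8 kN (bolt shear governs)

Bolt shear: A_b = π(22)²/4 = 380.13 mm². φR_n = 0.75 × 469 × 380.13 × 4 × 1 = 534.8 kN.
Bearing (12 mm plate, F_u = 450 MPa): end bolts L_c = 41 − 24/2 = 29, R_n = min(1.2×29×12×450, 2.4×22×12×450) = 187.92 kN/bolt; interior L_c = 67 − 24 = 43, R_n = 278.64 kN/bolt. φR_n = 0.75 × (2×187.92 + 2×278.64) = 699.8 kN.
Tension yield (gross): A_g = 244×12 = 2928 mm². φR_n = 0.90 × 300 × 2928 = 790.6 kN.
Governing: min(534.8, 699.8, 790.6) = 534.8 kN → bolt shear.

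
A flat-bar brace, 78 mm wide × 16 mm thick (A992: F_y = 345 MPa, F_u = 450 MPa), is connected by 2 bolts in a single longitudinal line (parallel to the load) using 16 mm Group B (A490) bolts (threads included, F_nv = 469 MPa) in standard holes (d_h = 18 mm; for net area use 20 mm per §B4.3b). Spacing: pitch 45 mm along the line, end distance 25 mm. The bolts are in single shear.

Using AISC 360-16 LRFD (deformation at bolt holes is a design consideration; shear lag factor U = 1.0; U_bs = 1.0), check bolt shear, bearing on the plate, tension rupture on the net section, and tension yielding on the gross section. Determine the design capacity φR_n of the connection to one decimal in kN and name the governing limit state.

Bolt shear: A_b = π(16)²/4 = 201.06 mm². φR_n = 0.75 × 469 × 201.06 × 2 × 1 = 141.4 kN.
Bearing (16 mm plate, F_u = 450 MPa): end bolts L_c = 25 − 18/2 = 16, R_n = min(1.2×16×16×450, 2.4×16×16×450) = 138.24 kN/bolt; interior L_c = 45 − 18 = 27, R_n = 233.28 kN/bolt. φR_n = 0.75 × (1×138.24 + 1×233.28) = 278.6 kN.
Tension rupture (net): A_n = (78 − 1×20)×16 = 928 mm² (U = 1.0, A_e = A_n). φR_n = 0.75 × 450 × 928 = 313.2 kN.
Tension yield (gross): A_g = 78×16 = 1248 mm². φR_n = 0.90 × 345 × 1248 = 387.5 kN.
Governing: min(141.4, 278.6, 313.2, 387.5) = 141.4 kN → bolt shear.

141.4 kN (bolt shear governs)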